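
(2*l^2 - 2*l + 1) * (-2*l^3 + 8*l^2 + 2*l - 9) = -4*l^5 + 20*l^4 - 14*l^3 - 14*l^2 + 20*l - 9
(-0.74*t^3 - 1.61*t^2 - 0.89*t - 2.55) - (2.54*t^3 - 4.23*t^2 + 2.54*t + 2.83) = -3.28*t^3 + 2.62*t^2 - 3.43*t - 5.38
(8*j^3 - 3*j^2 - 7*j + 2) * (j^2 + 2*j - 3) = 8*j^5 + 13*j^4 - 37*j^3 - 3*j^2 + 25*j - 6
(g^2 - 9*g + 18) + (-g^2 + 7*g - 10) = 8 - 2*g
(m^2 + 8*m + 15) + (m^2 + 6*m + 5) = 2*m^2 + 14*m + 20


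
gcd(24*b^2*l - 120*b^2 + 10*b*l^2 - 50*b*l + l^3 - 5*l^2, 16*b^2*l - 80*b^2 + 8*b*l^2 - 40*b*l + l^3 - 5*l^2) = 4*b*l - 20*b + l^2 - 5*l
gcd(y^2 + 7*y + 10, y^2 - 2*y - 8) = y + 2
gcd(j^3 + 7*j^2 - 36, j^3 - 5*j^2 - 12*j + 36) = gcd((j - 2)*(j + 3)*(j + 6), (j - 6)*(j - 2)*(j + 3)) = j^2 + j - 6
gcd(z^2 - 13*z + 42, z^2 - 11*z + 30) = z - 6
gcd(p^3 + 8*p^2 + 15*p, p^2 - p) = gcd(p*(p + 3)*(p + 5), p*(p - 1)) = p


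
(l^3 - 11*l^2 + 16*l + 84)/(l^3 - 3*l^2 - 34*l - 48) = (l^2 - 13*l + 42)/(l^2 - 5*l - 24)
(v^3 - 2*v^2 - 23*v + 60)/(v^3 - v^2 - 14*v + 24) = (v^2 + v - 20)/(v^2 + 2*v - 8)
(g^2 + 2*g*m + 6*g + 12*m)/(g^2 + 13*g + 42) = (g + 2*m)/(g + 7)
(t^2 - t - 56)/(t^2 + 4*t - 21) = (t - 8)/(t - 3)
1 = 1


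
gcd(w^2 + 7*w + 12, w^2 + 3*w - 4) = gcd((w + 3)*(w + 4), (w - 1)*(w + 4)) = w + 4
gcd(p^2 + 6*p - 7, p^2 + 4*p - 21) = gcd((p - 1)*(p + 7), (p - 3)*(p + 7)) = p + 7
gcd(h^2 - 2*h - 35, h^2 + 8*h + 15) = h + 5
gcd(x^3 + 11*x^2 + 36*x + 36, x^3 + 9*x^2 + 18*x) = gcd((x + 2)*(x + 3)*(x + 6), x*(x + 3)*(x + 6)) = x^2 + 9*x + 18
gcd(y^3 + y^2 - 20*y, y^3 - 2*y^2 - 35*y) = y^2 + 5*y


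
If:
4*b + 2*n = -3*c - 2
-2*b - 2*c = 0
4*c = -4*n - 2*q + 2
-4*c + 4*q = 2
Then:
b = -5/8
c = 5/8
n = -11/16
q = 9/8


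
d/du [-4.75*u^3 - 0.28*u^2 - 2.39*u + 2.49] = -14.25*u^2 - 0.56*u - 2.39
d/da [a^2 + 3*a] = 2*a + 3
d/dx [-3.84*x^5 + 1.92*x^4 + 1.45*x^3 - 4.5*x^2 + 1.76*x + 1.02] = -19.2*x^4 + 7.68*x^3 + 4.35*x^2 - 9.0*x + 1.76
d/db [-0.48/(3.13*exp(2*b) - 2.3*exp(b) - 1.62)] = (3.0048*exp(b) - 1.104)*exp(b)/(-3.13*exp(2*b) + 2.3*exp(b) + 1.62)^2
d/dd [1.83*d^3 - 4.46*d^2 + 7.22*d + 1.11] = 5.49*d^2 - 8.92*d + 7.22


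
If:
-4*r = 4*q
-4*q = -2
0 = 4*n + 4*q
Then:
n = -1/2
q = 1/2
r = -1/2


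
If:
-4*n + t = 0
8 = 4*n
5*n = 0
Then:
No Solution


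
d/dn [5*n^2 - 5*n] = 10*n - 5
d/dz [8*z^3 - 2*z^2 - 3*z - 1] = 24*z^2 - 4*z - 3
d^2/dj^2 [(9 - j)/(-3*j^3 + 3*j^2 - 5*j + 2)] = 2*((j - 9)*(9*j^2 - 6*j + 5)^2 + (-9*j^2 + 6*j - 3*(j - 9)*(3*j - 1) - 5)*(3*j^3 - 3*j^2 + 5*j - 2))/(3*j^3 - 3*j^2 + 5*j - 2)^3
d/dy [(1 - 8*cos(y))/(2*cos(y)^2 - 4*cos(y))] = (-4*sin(y) - sin(y)/cos(y)^2 + tan(y))/(cos(y) - 2)^2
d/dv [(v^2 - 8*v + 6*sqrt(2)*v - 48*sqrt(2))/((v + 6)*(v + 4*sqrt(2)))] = 2*(-sqrt(2)*v^2 + 7*v^2 + 72*sqrt(2)*v + 48*sqrt(2) + 336)/(v^4 + 8*sqrt(2)*v^3 + 12*v^3 + 68*v^2 + 96*sqrt(2)*v^2 + 384*v + 288*sqrt(2)*v + 1152)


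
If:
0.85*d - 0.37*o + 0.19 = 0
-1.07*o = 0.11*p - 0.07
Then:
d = -0.0447498625618472*p - 0.195052226498076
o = 0.0654205607476635 - 0.102803738317757*p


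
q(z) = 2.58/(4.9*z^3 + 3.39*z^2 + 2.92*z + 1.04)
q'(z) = 2.58*(-14.7*z^2 - 6.78*z - 2.92)/(4.9*z^3 + 3.39*z^2 + 2.92*z + 1.04)^2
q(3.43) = 0.01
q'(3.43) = -0.01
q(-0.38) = 17.08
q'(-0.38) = -278.91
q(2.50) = 0.02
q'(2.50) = -0.03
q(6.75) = 0.00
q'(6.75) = -0.00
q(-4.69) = -0.01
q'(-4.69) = -0.00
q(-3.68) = -0.01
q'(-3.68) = -0.01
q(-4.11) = -0.01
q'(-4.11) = -0.01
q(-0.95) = -0.90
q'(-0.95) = -3.04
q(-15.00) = -0.00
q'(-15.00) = -0.00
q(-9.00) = -0.00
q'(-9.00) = -0.00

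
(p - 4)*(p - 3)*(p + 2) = p^3 - 5*p^2 - 2*p + 24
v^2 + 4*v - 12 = (v - 2)*(v + 6)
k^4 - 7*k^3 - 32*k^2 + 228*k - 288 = (k - 8)*(k - 3)*(k - 2)*(k + 6)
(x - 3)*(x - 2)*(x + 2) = x^3 - 3*x^2 - 4*x + 12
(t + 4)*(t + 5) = t^2 + 9*t + 20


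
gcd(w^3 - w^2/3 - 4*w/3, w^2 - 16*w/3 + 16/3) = w - 4/3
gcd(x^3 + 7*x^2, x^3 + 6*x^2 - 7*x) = x^2 + 7*x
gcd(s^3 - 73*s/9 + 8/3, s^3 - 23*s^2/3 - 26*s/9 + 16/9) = s - 1/3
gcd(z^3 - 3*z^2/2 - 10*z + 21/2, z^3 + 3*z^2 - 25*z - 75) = z + 3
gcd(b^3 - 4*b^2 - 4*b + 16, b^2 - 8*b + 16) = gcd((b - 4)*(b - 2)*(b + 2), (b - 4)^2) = b - 4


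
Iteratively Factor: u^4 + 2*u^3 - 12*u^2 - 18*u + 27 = (u - 3)*(u^3 + 5*u^2 + 3*u - 9) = (u - 3)*(u + 3)*(u^2 + 2*u - 3) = (u - 3)*(u - 1)*(u + 3)*(u + 3)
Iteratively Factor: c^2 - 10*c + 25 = (c - 5)*(c - 5)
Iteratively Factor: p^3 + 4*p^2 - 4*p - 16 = (p + 4)*(p^2 - 4) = (p - 2)*(p + 4)*(p + 2)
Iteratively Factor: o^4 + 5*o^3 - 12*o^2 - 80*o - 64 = (o + 4)*(o^3 + o^2 - 16*o - 16) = (o + 1)*(o + 4)*(o^2 - 16) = (o + 1)*(o + 4)^2*(o - 4)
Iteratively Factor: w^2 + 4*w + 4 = (w + 2)*(w + 2)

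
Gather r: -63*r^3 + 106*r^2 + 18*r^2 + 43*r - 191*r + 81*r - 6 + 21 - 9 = -63*r^3 + 124*r^2 - 67*r + 6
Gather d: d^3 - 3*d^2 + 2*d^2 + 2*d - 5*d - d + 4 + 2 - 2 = d^3 - d^2 - 4*d + 4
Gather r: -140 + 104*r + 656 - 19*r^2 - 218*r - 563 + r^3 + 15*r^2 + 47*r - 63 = r^3 - 4*r^2 - 67*r - 110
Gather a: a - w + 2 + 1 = a - w + 3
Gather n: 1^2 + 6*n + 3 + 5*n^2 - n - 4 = 5*n^2 + 5*n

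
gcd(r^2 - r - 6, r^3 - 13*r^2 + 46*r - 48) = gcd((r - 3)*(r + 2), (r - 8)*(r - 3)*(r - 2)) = r - 3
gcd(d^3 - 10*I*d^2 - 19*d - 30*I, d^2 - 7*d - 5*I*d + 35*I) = d - 5*I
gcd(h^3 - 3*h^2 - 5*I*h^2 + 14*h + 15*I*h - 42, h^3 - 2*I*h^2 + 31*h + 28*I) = h - 7*I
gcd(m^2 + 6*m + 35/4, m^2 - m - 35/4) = m + 5/2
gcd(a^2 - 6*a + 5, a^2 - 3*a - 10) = a - 5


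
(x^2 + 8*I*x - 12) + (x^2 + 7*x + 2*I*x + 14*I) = 2*x^2 + 7*x + 10*I*x - 12 + 14*I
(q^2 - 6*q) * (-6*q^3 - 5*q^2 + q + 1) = -6*q^5 + 31*q^4 + 31*q^3 - 5*q^2 - 6*q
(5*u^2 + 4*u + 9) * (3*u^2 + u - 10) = 15*u^4 + 17*u^3 - 19*u^2 - 31*u - 90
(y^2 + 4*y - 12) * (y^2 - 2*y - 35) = y^4 + 2*y^3 - 55*y^2 - 116*y + 420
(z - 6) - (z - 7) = 1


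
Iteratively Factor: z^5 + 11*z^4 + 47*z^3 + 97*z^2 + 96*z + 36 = (z + 3)*(z^4 + 8*z^3 + 23*z^2 + 28*z + 12) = (z + 1)*(z + 3)*(z^3 + 7*z^2 + 16*z + 12) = (z + 1)*(z + 3)^2*(z^2 + 4*z + 4) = (z + 1)*(z + 2)*(z + 3)^2*(z + 2)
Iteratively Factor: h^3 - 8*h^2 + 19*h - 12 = (h - 4)*(h^2 - 4*h + 3) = (h - 4)*(h - 1)*(h - 3)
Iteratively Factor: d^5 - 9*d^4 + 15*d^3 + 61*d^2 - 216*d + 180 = (d - 2)*(d^4 - 7*d^3 + d^2 + 63*d - 90) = (d - 2)^2*(d^3 - 5*d^2 - 9*d + 45) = (d - 2)^2*(d + 3)*(d^2 - 8*d + 15) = (d - 3)*(d - 2)^2*(d + 3)*(d - 5)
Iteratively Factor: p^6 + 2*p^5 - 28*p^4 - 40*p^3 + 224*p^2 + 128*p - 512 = (p + 2)*(p^5 - 28*p^3 + 16*p^2 + 192*p - 256) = (p - 4)*(p + 2)*(p^4 + 4*p^3 - 12*p^2 - 32*p + 64) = (p - 4)*(p + 2)*(p + 4)*(p^3 - 12*p + 16) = (p - 4)*(p - 2)*(p + 2)*(p + 4)*(p^2 + 2*p - 8) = (p - 4)*(p - 2)*(p + 2)*(p + 4)^2*(p - 2)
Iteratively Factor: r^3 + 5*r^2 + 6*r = (r)*(r^2 + 5*r + 6) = r*(r + 2)*(r + 3)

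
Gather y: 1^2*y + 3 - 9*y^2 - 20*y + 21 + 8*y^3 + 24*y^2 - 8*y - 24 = 8*y^3 + 15*y^2 - 27*y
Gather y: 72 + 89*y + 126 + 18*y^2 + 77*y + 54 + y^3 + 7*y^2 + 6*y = y^3 + 25*y^2 + 172*y + 252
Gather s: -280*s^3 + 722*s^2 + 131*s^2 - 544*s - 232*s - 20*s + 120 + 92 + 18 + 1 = -280*s^3 + 853*s^2 - 796*s + 231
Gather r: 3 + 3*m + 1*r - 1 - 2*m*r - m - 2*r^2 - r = -2*m*r + 2*m - 2*r^2 + 2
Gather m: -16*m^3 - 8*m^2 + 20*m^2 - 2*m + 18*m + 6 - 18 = -16*m^3 + 12*m^2 + 16*m - 12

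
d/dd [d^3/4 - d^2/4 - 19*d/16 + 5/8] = 3*d^2/4 - d/2 - 19/16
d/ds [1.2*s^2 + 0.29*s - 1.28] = 2.4*s + 0.29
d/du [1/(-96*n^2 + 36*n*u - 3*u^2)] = 2*(-6*n + u)/(3*(32*n^2 - 12*n*u + u^2)^2)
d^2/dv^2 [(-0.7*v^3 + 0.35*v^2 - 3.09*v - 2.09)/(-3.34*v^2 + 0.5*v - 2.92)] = (1.4210854715202e-14*v^5 - 7.105427357601e-15*v^4 + 54.468688*v^3 + 154.240104*v^2 - 165.947832*v - 36.667384)/(37.259704*v^6 - 16.7334*v^5 + 100.228056*v^4 - 29.3834*v^3 + 87.624528*v^2 - 12.7896*v + 24.897088)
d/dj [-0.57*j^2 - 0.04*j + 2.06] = -1.14*j - 0.04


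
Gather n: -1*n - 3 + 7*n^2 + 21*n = 7*n^2 + 20*n - 3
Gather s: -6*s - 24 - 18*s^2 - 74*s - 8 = -18*s^2 - 80*s - 32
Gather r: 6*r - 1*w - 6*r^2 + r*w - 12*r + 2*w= -6*r^2 + r*(w - 6) + w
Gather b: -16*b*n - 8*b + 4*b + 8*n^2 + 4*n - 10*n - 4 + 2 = b*(-16*n - 4) + 8*n^2 - 6*n - 2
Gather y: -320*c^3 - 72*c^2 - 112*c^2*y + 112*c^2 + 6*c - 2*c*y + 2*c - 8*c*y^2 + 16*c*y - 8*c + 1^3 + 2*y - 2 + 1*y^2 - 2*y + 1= -320*c^3 + 40*c^2 + y^2*(1 - 8*c) + y*(-112*c^2 + 14*c)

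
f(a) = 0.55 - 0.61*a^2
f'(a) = -1.22*a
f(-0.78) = 0.18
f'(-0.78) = 0.95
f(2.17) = -2.32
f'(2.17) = -2.65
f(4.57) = -12.19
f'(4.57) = -5.58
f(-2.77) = -4.13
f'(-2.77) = 3.38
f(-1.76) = -1.34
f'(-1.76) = 2.15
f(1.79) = -1.40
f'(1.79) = -2.18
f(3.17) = -5.58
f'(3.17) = -3.87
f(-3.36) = -6.34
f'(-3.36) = 4.10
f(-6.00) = -21.41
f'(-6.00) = 7.32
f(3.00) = -4.94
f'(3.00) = -3.66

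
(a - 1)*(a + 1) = a^2 - 1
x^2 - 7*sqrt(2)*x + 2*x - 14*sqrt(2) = (x + 2)*(x - 7*sqrt(2))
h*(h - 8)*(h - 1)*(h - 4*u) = h^4 - 4*h^3*u - 9*h^3 + 36*h^2*u + 8*h^2 - 32*h*u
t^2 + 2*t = t*(t + 2)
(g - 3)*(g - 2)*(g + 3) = g^3 - 2*g^2 - 9*g + 18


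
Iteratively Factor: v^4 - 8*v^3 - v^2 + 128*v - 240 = (v - 3)*(v^3 - 5*v^2 - 16*v + 80) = (v - 4)*(v - 3)*(v^2 - v - 20) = (v - 5)*(v - 4)*(v - 3)*(v + 4)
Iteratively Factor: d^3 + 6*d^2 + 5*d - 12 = (d + 4)*(d^2 + 2*d - 3) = (d + 3)*(d + 4)*(d - 1)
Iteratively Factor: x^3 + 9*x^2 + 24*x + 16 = (x + 4)*(x^2 + 5*x + 4) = (x + 4)^2*(x + 1)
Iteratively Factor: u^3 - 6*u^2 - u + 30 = (u + 2)*(u^2 - 8*u + 15) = (u - 5)*(u + 2)*(u - 3)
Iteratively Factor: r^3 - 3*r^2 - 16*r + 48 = (r + 4)*(r^2 - 7*r + 12) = (r - 3)*(r + 4)*(r - 4)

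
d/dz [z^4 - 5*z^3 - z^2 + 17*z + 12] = 4*z^3 - 15*z^2 - 2*z + 17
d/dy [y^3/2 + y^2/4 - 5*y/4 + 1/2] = 3*y^2/2 + y/2 - 5/4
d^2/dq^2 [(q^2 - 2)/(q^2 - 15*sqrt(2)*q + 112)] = 6*(5*sqrt(2)*q^3 - 114*q^2 + 30*sqrt(2)*q + 3956)/(q^6 - 45*sqrt(2)*q^5 + 1686*q^4 - 16830*sqrt(2)*q^3 + 188832*q^2 - 564480*sqrt(2)*q + 1404928)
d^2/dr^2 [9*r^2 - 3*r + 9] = 18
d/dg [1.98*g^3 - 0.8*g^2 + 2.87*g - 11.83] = 5.94*g^2 - 1.6*g + 2.87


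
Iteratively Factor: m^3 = (m)*(m^2) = m^2*(m)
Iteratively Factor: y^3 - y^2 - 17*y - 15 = (y - 5)*(y^2 + 4*y + 3) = (y - 5)*(y + 3)*(y + 1)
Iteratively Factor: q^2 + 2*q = (q + 2)*(q)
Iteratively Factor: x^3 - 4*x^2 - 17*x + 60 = (x - 5)*(x^2 + x - 12) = (x - 5)*(x - 3)*(x + 4)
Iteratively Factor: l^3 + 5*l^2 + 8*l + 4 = (l + 2)*(l^2 + 3*l + 2) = (l + 2)^2*(l + 1)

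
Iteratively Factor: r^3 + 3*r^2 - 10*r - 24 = (r - 3)*(r^2 + 6*r + 8) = (r - 3)*(r + 2)*(r + 4)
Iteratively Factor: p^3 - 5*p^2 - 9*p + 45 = (p - 3)*(p^2 - 2*p - 15) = (p - 5)*(p - 3)*(p + 3)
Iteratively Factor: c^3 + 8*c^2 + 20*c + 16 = (c + 4)*(c^2 + 4*c + 4) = (c + 2)*(c + 4)*(c + 2)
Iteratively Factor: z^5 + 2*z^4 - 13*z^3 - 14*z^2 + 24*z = (z + 2)*(z^4 - 13*z^2 + 12*z) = z*(z + 2)*(z^3 - 13*z + 12) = z*(z - 1)*(z + 2)*(z^2 + z - 12) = z*(z - 3)*(z - 1)*(z + 2)*(z + 4)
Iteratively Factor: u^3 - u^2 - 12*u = (u)*(u^2 - u - 12) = u*(u + 3)*(u - 4)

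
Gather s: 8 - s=8 - s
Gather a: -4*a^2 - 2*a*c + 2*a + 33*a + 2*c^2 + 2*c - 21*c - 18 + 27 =-4*a^2 + a*(35 - 2*c) + 2*c^2 - 19*c + 9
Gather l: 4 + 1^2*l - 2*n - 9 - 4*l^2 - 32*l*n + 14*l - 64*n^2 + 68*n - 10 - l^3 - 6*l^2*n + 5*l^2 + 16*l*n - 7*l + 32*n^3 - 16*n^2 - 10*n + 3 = -l^3 + l^2*(1 - 6*n) + l*(8 - 16*n) + 32*n^3 - 80*n^2 + 56*n - 12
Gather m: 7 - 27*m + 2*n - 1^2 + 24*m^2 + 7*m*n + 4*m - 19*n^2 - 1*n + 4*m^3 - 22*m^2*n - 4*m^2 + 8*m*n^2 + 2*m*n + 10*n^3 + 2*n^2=4*m^3 + m^2*(20 - 22*n) + m*(8*n^2 + 9*n - 23) + 10*n^3 - 17*n^2 + n + 6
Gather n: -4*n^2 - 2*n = -4*n^2 - 2*n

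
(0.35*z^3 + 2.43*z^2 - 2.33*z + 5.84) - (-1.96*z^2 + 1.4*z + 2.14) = 0.35*z^3 + 4.39*z^2 - 3.73*z + 3.7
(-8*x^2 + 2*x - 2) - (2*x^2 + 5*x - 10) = -10*x^2 - 3*x + 8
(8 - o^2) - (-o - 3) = -o^2 + o + 11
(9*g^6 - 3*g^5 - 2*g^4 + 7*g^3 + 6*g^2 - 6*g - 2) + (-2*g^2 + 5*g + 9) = 9*g^6 - 3*g^5 - 2*g^4 + 7*g^3 + 4*g^2 - g + 7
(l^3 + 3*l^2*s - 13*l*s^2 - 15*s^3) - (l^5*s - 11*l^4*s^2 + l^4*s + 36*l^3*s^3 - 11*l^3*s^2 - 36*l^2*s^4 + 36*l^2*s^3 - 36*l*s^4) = -l^5*s + 11*l^4*s^2 - l^4*s - 36*l^3*s^3 + 11*l^3*s^2 + l^3 + 36*l^2*s^4 - 36*l^2*s^3 + 3*l^2*s + 36*l*s^4 - 13*l*s^2 - 15*s^3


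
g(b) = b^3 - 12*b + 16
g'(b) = 3*b^2 - 12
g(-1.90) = 31.94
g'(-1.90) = -1.17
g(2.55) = 1.98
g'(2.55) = 7.51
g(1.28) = 2.74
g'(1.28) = -7.08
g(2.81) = 4.47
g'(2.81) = 11.69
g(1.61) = 0.85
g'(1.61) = -4.22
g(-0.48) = 21.65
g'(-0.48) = -11.31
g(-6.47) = -177.20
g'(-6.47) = 113.58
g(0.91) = 5.83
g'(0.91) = -9.52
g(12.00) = 1600.00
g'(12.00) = 420.00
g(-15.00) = -3179.00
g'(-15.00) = 663.00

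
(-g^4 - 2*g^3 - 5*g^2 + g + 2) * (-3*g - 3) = 3*g^5 + 9*g^4 + 21*g^3 + 12*g^2 - 9*g - 6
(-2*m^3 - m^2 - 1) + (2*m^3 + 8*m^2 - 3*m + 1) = 7*m^2 - 3*m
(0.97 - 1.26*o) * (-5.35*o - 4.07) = 6.741*o^2 - 0.0612999999999992*o - 3.9479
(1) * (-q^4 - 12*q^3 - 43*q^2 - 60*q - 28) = -q^4 - 12*q^3 - 43*q^2 - 60*q - 28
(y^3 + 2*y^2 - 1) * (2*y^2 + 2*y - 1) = 2*y^5 + 6*y^4 + 3*y^3 - 4*y^2 - 2*y + 1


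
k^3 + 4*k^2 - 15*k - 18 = (k - 3)*(k + 1)*(k + 6)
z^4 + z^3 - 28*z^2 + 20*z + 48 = (z - 4)*(z - 2)*(z + 1)*(z + 6)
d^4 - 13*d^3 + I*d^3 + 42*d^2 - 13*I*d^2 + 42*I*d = d*(d - 7)*(d - 6)*(d + I)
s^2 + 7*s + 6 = (s + 1)*(s + 6)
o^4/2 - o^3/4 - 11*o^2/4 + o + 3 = (o/2 + 1/2)*(o - 2)*(o - 3/2)*(o + 2)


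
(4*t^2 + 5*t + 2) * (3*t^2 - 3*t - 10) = 12*t^4 + 3*t^3 - 49*t^2 - 56*t - 20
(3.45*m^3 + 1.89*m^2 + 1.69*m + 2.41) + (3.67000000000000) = 3.45*m^3 + 1.89*m^2 + 1.69*m + 6.08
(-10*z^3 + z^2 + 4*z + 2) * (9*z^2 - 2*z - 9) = -90*z^5 + 29*z^4 + 124*z^3 + z^2 - 40*z - 18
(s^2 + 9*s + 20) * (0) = 0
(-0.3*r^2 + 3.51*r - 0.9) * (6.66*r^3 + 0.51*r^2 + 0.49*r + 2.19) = -1.998*r^5 + 23.2236*r^4 - 4.3509*r^3 + 0.6039*r^2 + 7.2459*r - 1.971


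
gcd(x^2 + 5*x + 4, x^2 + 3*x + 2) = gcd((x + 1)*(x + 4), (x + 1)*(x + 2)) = x + 1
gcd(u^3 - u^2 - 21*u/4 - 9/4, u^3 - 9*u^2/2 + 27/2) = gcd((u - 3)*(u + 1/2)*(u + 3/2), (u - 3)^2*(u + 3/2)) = u^2 - 3*u/2 - 9/2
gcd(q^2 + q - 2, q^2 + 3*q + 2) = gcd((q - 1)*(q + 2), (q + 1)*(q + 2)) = q + 2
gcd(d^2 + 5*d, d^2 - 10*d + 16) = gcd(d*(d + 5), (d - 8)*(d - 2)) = 1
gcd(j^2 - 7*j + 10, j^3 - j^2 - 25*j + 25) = j - 5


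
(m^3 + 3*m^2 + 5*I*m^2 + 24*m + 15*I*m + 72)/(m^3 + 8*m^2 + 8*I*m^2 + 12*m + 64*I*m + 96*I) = (m^2 + 3*m*(1 - I) - 9*I)/(m^2 + 8*m + 12)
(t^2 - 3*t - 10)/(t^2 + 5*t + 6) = (t - 5)/(t + 3)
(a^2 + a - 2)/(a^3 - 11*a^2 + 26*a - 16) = (a + 2)/(a^2 - 10*a + 16)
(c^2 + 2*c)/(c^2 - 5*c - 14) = c/(c - 7)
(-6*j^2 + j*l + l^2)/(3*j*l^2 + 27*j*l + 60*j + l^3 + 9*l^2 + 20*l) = (-2*j + l)/(l^2 + 9*l + 20)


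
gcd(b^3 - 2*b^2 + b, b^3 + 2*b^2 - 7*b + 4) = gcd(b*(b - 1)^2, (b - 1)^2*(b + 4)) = b^2 - 2*b + 1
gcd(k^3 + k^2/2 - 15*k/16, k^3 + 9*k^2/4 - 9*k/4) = k^2 - 3*k/4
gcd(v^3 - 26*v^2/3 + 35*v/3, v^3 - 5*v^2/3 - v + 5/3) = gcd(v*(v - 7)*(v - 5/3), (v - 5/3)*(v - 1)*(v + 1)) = v - 5/3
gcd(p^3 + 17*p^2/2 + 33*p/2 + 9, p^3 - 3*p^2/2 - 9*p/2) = p + 3/2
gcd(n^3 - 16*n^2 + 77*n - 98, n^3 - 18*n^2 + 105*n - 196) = n^2 - 14*n + 49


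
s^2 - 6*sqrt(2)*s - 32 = (s - 8*sqrt(2))*(s + 2*sqrt(2))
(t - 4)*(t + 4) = t^2 - 16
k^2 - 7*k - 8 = (k - 8)*(k + 1)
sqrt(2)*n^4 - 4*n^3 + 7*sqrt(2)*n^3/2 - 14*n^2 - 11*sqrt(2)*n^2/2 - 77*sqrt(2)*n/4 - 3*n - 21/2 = (n + 7/2)*(n - 3*sqrt(2))*(n + sqrt(2)/2)*(sqrt(2)*n + 1)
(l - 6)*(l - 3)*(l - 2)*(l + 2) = l^4 - 9*l^3 + 14*l^2 + 36*l - 72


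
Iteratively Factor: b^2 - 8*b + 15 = (b - 3)*(b - 5)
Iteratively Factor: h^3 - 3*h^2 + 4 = (h - 2)*(h^2 - h - 2) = (h - 2)^2*(h + 1)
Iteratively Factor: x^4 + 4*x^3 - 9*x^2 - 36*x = (x + 4)*(x^3 - 9*x) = (x - 3)*(x + 4)*(x^2 + 3*x) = (x - 3)*(x + 3)*(x + 4)*(x)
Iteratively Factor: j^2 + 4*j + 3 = (j + 1)*(j + 3)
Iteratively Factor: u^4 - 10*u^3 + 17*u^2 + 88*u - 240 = (u - 5)*(u^3 - 5*u^2 - 8*u + 48) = (u - 5)*(u + 3)*(u^2 - 8*u + 16) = (u - 5)*(u - 4)*(u + 3)*(u - 4)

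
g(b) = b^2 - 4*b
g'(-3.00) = -10.00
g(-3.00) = 21.00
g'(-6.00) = -16.00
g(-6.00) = 60.00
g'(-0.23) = -4.46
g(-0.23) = 0.97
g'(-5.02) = -14.04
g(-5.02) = 45.28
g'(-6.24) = -16.48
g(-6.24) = 63.90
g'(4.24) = 4.48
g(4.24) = 1.02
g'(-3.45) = -10.90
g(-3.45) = 25.70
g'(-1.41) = -6.82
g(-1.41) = 7.63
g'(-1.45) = -6.90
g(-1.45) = 7.90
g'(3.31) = 2.62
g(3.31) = -2.28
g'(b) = 2*b - 4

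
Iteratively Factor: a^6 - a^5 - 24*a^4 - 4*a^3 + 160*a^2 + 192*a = (a + 3)*(a^5 - 4*a^4 - 12*a^3 + 32*a^2 + 64*a) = (a + 2)*(a + 3)*(a^4 - 6*a^3 + 32*a) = (a + 2)^2*(a + 3)*(a^3 - 8*a^2 + 16*a) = (a - 4)*(a + 2)^2*(a + 3)*(a^2 - 4*a) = a*(a - 4)*(a + 2)^2*(a + 3)*(a - 4)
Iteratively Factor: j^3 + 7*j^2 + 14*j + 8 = (j + 2)*(j^2 + 5*j + 4) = (j + 1)*(j + 2)*(j + 4)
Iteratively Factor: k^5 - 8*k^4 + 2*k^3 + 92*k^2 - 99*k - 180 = (k - 5)*(k^4 - 3*k^3 - 13*k^2 + 27*k + 36) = (k - 5)*(k + 1)*(k^3 - 4*k^2 - 9*k + 36) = (k - 5)*(k - 4)*(k + 1)*(k^2 - 9) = (k - 5)*(k - 4)*(k + 1)*(k + 3)*(k - 3)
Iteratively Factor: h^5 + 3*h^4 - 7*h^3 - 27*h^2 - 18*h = (h)*(h^4 + 3*h^3 - 7*h^2 - 27*h - 18) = h*(h + 1)*(h^3 + 2*h^2 - 9*h - 18) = h*(h + 1)*(h + 2)*(h^2 - 9) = h*(h - 3)*(h + 1)*(h + 2)*(h + 3)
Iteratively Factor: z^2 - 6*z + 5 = (z - 1)*(z - 5)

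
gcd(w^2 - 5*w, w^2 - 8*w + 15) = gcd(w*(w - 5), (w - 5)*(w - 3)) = w - 5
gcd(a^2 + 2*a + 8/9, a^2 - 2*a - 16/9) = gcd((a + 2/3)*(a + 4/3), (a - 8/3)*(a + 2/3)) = a + 2/3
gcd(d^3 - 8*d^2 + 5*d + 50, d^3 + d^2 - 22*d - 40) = d^2 - 3*d - 10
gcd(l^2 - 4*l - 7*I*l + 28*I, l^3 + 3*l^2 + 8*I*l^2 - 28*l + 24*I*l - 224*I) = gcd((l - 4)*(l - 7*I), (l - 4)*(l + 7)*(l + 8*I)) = l - 4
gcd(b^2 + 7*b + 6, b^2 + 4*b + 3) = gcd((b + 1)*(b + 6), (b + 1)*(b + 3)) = b + 1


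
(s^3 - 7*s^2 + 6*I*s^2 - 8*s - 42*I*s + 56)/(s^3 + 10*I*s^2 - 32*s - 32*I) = (s - 7)/(s + 4*I)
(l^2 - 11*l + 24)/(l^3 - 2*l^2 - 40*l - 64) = (l - 3)/(l^2 + 6*l + 8)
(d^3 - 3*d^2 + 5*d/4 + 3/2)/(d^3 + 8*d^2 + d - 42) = (d^2 - d - 3/4)/(d^2 + 10*d + 21)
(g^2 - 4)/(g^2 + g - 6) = (g + 2)/(g + 3)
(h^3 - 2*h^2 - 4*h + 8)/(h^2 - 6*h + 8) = (h^2 - 4)/(h - 4)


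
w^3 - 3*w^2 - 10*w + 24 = (w - 4)*(w - 2)*(w + 3)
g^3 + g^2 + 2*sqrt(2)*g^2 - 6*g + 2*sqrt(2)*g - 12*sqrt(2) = (g - 2)*(g + 3)*(g + 2*sqrt(2))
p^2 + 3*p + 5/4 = (p + 1/2)*(p + 5/2)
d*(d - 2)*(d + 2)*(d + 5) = d^4 + 5*d^3 - 4*d^2 - 20*d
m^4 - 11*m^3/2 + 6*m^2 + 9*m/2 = m*(m - 3)^2*(m + 1/2)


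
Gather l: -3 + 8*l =8*l - 3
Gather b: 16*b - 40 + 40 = 16*b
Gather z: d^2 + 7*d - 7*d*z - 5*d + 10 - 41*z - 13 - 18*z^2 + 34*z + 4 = d^2 + 2*d - 18*z^2 + z*(-7*d - 7) + 1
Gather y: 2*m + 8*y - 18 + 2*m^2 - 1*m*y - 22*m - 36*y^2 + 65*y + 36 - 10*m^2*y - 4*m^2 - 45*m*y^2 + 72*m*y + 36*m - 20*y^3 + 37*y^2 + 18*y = -2*m^2 + 16*m - 20*y^3 + y^2*(1 - 45*m) + y*(-10*m^2 + 71*m + 91) + 18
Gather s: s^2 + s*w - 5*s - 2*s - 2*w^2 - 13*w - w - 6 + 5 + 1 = s^2 + s*(w - 7) - 2*w^2 - 14*w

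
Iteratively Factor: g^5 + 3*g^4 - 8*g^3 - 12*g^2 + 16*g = (g + 4)*(g^4 - g^3 - 4*g^2 + 4*g) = (g - 1)*(g + 4)*(g^3 - 4*g) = (g - 2)*(g - 1)*(g + 4)*(g^2 + 2*g) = g*(g - 2)*(g - 1)*(g + 4)*(g + 2)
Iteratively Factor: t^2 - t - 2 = (t - 2)*(t + 1)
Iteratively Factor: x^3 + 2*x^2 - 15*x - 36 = (x + 3)*(x^2 - x - 12) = (x - 4)*(x + 3)*(x + 3)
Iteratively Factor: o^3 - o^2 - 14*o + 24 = (o - 2)*(o^2 + o - 12) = (o - 2)*(o + 4)*(o - 3)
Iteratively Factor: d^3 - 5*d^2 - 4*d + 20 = (d - 2)*(d^2 - 3*d - 10) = (d - 5)*(d - 2)*(d + 2)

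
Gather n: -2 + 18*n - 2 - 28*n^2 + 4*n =-28*n^2 + 22*n - 4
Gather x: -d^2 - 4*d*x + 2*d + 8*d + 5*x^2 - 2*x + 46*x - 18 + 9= -d^2 + 10*d + 5*x^2 + x*(44 - 4*d) - 9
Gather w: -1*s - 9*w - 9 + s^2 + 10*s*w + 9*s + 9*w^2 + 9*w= s^2 + 10*s*w + 8*s + 9*w^2 - 9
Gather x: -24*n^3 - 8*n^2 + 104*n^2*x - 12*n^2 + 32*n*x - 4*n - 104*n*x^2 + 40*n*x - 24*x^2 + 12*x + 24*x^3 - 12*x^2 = -24*n^3 - 20*n^2 - 4*n + 24*x^3 + x^2*(-104*n - 36) + x*(104*n^2 + 72*n + 12)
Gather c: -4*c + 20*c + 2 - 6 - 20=16*c - 24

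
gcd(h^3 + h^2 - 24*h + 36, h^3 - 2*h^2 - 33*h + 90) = h^2 + 3*h - 18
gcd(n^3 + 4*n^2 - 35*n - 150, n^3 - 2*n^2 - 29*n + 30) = n^2 - n - 30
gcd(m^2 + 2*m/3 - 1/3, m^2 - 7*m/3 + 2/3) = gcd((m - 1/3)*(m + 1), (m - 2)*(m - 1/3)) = m - 1/3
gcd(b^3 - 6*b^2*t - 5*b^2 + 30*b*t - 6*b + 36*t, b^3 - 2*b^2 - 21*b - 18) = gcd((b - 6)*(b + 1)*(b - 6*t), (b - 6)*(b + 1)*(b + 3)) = b^2 - 5*b - 6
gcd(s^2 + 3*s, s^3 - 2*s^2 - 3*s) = s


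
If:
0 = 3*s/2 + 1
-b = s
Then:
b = 2/3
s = -2/3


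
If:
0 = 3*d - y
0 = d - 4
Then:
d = 4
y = 12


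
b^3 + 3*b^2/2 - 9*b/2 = b*(b - 3/2)*(b + 3)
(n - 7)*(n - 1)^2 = n^3 - 9*n^2 + 15*n - 7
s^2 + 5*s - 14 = (s - 2)*(s + 7)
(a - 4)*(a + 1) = a^2 - 3*a - 4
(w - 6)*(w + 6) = w^2 - 36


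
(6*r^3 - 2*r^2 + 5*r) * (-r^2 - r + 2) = -6*r^5 - 4*r^4 + 9*r^3 - 9*r^2 + 10*r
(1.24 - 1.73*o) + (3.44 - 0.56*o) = 4.68 - 2.29*o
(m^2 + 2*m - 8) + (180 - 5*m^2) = -4*m^2 + 2*m + 172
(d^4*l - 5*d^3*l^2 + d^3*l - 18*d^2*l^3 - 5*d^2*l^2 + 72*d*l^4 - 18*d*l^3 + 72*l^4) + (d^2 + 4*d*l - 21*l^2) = d^4*l - 5*d^3*l^2 + d^3*l - 18*d^2*l^3 - 5*d^2*l^2 + d^2 + 72*d*l^4 - 18*d*l^3 + 4*d*l + 72*l^4 - 21*l^2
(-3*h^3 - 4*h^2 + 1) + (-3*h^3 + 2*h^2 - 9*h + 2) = -6*h^3 - 2*h^2 - 9*h + 3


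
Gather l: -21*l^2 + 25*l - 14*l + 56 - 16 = -21*l^2 + 11*l + 40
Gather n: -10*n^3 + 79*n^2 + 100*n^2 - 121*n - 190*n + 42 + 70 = -10*n^3 + 179*n^2 - 311*n + 112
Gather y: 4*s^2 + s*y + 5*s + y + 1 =4*s^2 + 5*s + y*(s + 1) + 1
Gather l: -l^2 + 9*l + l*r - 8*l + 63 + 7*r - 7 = -l^2 + l*(r + 1) + 7*r + 56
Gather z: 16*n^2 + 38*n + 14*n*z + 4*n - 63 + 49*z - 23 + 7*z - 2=16*n^2 + 42*n + z*(14*n + 56) - 88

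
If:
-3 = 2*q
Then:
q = -3/2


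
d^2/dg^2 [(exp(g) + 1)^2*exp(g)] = (9*exp(2*g) + 8*exp(g) + 1)*exp(g)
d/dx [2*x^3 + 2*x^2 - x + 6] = 6*x^2 + 4*x - 1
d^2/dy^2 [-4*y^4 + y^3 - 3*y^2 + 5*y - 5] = -48*y^2 + 6*y - 6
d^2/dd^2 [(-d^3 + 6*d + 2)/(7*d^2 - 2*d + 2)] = 4*(152*d^3 + 153*d^2 - 174*d + 2)/(343*d^6 - 294*d^5 + 378*d^4 - 176*d^3 + 108*d^2 - 24*d + 8)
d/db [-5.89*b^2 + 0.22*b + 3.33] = 0.22 - 11.78*b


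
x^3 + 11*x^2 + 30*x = x*(x + 5)*(x + 6)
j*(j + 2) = j^2 + 2*j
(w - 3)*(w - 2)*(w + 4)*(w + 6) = w^4 + 5*w^3 - 20*w^2 - 60*w + 144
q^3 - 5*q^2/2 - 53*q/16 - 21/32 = (q - 7/2)*(q + 1/4)*(q + 3/4)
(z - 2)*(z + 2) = z^2 - 4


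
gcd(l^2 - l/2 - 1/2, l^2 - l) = l - 1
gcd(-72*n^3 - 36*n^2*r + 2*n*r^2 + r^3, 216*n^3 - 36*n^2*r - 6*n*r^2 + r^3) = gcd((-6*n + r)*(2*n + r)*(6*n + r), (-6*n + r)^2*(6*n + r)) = -36*n^2 + r^2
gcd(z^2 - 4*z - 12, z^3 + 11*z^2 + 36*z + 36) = z + 2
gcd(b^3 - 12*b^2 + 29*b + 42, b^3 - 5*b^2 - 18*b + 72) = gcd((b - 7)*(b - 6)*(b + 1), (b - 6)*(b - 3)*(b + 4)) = b - 6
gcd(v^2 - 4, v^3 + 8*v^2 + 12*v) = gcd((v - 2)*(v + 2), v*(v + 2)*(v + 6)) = v + 2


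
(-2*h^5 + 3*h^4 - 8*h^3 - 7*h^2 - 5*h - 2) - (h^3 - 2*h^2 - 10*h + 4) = -2*h^5 + 3*h^4 - 9*h^3 - 5*h^2 + 5*h - 6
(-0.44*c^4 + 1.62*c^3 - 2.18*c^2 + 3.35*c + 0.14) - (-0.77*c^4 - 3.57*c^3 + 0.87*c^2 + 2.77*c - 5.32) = 0.33*c^4 + 5.19*c^3 - 3.05*c^2 + 0.58*c + 5.46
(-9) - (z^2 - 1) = -z^2 - 8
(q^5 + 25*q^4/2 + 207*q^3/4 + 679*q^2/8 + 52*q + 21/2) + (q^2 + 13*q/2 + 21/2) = q^5 + 25*q^4/2 + 207*q^3/4 + 687*q^2/8 + 117*q/2 + 21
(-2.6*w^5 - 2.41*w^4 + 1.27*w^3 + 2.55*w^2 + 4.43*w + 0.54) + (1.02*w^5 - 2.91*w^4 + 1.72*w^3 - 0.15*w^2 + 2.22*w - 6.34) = -1.58*w^5 - 5.32*w^4 + 2.99*w^3 + 2.4*w^2 + 6.65*w - 5.8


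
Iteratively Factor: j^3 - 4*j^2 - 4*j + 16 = (j - 4)*(j^2 - 4) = (j - 4)*(j + 2)*(j - 2)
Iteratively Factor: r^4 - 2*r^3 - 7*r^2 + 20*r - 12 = (r - 1)*(r^3 - r^2 - 8*r + 12) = (r - 1)*(r + 3)*(r^2 - 4*r + 4) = (r - 2)*(r - 1)*(r + 3)*(r - 2)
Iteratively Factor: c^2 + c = (c)*(c + 1)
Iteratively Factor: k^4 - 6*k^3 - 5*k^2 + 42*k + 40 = (k - 4)*(k^3 - 2*k^2 - 13*k - 10) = (k - 5)*(k - 4)*(k^2 + 3*k + 2) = (k - 5)*(k - 4)*(k + 2)*(k + 1)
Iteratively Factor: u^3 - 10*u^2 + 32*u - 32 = (u - 4)*(u^2 - 6*u + 8) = (u - 4)^2*(u - 2)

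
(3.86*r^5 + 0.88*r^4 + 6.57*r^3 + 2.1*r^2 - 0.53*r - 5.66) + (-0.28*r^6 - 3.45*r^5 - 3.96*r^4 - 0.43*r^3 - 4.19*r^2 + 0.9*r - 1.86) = -0.28*r^6 + 0.41*r^5 - 3.08*r^4 + 6.14*r^3 - 2.09*r^2 + 0.37*r - 7.52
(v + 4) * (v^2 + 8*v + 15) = v^3 + 12*v^2 + 47*v + 60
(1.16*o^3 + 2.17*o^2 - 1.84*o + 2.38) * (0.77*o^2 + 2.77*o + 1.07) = 0.8932*o^5 + 4.8841*o^4 + 5.8353*o^3 - 0.9423*o^2 + 4.6238*o + 2.5466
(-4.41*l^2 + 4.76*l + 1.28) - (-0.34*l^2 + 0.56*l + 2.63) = -4.07*l^2 + 4.2*l - 1.35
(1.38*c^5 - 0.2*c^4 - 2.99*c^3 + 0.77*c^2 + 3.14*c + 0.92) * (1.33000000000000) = 1.8354*c^5 - 0.266*c^4 - 3.9767*c^3 + 1.0241*c^2 + 4.1762*c + 1.2236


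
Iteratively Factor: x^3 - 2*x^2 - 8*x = (x)*(x^2 - 2*x - 8) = x*(x - 4)*(x + 2)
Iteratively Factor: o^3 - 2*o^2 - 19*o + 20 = (o - 1)*(o^2 - o - 20) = (o - 5)*(o - 1)*(o + 4)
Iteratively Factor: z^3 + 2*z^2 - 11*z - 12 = (z - 3)*(z^2 + 5*z + 4) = (z - 3)*(z + 4)*(z + 1)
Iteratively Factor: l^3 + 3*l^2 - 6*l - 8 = (l - 2)*(l^2 + 5*l + 4) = (l - 2)*(l + 1)*(l + 4)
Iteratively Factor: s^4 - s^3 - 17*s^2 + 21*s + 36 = (s + 1)*(s^3 - 2*s^2 - 15*s + 36) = (s - 3)*(s + 1)*(s^2 + s - 12) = (s - 3)*(s + 1)*(s + 4)*(s - 3)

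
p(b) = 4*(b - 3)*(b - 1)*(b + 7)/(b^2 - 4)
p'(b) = -8*b*(b - 3)*(b - 1)*(b + 7)/(b^2 - 4)^2 + 4*(b - 3)*(b - 1)/(b^2 - 4) + 4*(b - 3)*(b + 7)/(b^2 - 4) + 4*(b - 1)*(b + 7)/(b^2 - 4)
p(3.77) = 9.00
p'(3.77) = 9.13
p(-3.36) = 55.39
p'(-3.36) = 44.86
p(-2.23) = 331.29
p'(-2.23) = 1422.27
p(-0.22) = -26.96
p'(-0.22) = 29.50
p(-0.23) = -27.26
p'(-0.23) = 29.75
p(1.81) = 46.92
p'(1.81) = 258.47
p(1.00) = 0.00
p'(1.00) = 21.33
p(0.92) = -1.67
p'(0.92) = 20.51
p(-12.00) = -27.86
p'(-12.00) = 4.80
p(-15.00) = -41.70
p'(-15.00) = 4.47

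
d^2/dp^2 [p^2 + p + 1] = 2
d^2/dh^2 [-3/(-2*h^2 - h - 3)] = 6*(-4*h^2 - 2*h + (4*h + 1)^2 - 6)/(2*h^2 + h + 3)^3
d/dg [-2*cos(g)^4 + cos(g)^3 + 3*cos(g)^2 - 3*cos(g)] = 3*sin(g)^3 + 2*sin(g)*cos(3*g)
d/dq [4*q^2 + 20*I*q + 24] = 8*q + 20*I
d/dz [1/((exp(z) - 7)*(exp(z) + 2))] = (5 - 2*exp(z))*exp(z)/(exp(4*z) - 10*exp(3*z) - 3*exp(2*z) + 140*exp(z) + 196)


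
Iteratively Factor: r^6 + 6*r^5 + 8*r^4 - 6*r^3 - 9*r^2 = (r + 3)*(r^5 + 3*r^4 - r^3 - 3*r^2) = r*(r + 3)*(r^4 + 3*r^3 - r^2 - 3*r) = r*(r - 1)*(r + 3)*(r^3 + 4*r^2 + 3*r) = r^2*(r - 1)*(r + 3)*(r^2 + 4*r + 3) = r^2*(r - 1)*(r + 3)^2*(r + 1)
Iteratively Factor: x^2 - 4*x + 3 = (x - 1)*(x - 3)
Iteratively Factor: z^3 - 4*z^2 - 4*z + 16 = (z - 2)*(z^2 - 2*z - 8) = (z - 2)*(z + 2)*(z - 4)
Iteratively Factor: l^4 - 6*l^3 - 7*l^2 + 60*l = (l + 3)*(l^3 - 9*l^2 + 20*l) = l*(l + 3)*(l^2 - 9*l + 20) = l*(l - 4)*(l + 3)*(l - 5)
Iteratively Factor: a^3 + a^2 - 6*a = (a - 2)*(a^2 + 3*a) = (a - 2)*(a + 3)*(a)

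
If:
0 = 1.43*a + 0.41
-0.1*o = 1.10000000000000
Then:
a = -0.29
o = -11.00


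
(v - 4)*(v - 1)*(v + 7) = v^3 + 2*v^2 - 31*v + 28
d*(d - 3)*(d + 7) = d^3 + 4*d^2 - 21*d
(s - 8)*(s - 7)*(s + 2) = s^3 - 13*s^2 + 26*s + 112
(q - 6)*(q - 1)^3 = q^4 - 9*q^3 + 21*q^2 - 19*q + 6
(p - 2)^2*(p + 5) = p^3 + p^2 - 16*p + 20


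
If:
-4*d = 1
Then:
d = -1/4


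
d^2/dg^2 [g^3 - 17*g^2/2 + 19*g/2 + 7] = 6*g - 17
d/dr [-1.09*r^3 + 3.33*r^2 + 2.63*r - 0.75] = -3.27*r^2 + 6.66*r + 2.63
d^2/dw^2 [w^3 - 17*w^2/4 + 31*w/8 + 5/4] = 6*w - 17/2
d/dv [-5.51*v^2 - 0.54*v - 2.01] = -11.02*v - 0.54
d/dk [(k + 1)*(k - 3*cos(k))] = k + (k + 1)*(3*sin(k) + 1) - 3*cos(k)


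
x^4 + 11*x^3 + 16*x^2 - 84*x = x*(x - 2)*(x + 6)*(x + 7)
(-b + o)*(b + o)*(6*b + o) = -6*b^3 - b^2*o + 6*b*o^2 + o^3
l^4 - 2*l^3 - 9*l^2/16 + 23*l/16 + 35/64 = (l - 7/4)*(l - 5/4)*(l + 1/2)^2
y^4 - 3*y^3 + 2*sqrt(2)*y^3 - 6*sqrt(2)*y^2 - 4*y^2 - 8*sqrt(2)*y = y*(y - 4)*(y + 1)*(y + 2*sqrt(2))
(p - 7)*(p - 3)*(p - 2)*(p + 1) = p^4 - 11*p^3 + 29*p^2 - p - 42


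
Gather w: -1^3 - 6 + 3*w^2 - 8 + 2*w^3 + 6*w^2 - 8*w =2*w^3 + 9*w^2 - 8*w - 15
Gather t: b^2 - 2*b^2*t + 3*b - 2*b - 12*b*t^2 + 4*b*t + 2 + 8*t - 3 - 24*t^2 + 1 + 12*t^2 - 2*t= b^2 + b + t^2*(-12*b - 12) + t*(-2*b^2 + 4*b + 6)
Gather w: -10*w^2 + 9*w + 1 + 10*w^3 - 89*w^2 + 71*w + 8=10*w^3 - 99*w^2 + 80*w + 9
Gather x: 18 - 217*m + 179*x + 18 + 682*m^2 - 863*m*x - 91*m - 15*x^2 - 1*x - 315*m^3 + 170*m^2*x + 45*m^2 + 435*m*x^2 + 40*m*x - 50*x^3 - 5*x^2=-315*m^3 + 727*m^2 - 308*m - 50*x^3 + x^2*(435*m - 20) + x*(170*m^2 - 823*m + 178) + 36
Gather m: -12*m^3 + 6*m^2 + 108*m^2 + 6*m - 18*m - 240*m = -12*m^3 + 114*m^2 - 252*m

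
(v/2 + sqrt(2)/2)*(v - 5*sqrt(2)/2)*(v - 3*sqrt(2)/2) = v^3/2 - 3*sqrt(2)*v^2/2 - v/4 + 15*sqrt(2)/4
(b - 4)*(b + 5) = b^2 + b - 20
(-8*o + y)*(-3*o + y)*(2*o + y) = 48*o^3 + 2*o^2*y - 9*o*y^2 + y^3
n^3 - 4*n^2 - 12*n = n*(n - 6)*(n + 2)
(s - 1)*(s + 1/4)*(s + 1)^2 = s^4 + 5*s^3/4 - 3*s^2/4 - 5*s/4 - 1/4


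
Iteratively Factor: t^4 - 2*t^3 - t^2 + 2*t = (t - 2)*(t^3 - t) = t*(t - 2)*(t^2 - 1) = t*(t - 2)*(t - 1)*(t + 1)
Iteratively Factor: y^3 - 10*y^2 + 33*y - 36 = (y - 3)*(y^2 - 7*y + 12) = (y - 4)*(y - 3)*(y - 3)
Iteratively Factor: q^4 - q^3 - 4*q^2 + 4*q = (q + 2)*(q^3 - 3*q^2 + 2*q) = q*(q + 2)*(q^2 - 3*q + 2) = q*(q - 1)*(q + 2)*(q - 2)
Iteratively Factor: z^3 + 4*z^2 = (z)*(z^2 + 4*z) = z*(z + 4)*(z)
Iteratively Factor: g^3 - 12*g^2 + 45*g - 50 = (g - 5)*(g^2 - 7*g + 10) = (g - 5)^2*(g - 2)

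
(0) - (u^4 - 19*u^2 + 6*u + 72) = -u^4 + 19*u^2 - 6*u - 72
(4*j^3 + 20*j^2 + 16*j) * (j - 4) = 4*j^4 + 4*j^3 - 64*j^2 - 64*j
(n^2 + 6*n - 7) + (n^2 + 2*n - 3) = 2*n^2 + 8*n - 10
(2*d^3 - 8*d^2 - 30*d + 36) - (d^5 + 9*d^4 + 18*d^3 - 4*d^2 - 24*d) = -d^5 - 9*d^4 - 16*d^3 - 4*d^2 - 6*d + 36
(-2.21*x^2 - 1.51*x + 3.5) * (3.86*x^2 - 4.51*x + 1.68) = -8.5306*x^4 + 4.1385*x^3 + 16.6073*x^2 - 18.3218*x + 5.88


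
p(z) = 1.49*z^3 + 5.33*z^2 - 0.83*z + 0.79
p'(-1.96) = -4.55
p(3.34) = 112.99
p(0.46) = 1.68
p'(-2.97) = 6.94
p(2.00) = 32.37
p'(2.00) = 38.37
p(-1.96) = 11.67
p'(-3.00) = 7.42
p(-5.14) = -56.46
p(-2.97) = 11.24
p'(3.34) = 84.64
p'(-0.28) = -3.46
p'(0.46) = 5.02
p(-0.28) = 1.41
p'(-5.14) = 62.47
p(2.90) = 79.55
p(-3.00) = 11.02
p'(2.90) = 67.68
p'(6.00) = 224.05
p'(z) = 4.47*z^2 + 10.66*z - 0.83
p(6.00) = 509.53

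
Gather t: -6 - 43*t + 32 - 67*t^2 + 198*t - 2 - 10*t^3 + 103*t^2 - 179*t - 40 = -10*t^3 + 36*t^2 - 24*t - 16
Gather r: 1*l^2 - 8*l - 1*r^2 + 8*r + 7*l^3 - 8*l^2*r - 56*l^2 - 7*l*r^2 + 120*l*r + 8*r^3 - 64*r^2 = 7*l^3 - 55*l^2 - 8*l + 8*r^3 + r^2*(-7*l - 65) + r*(-8*l^2 + 120*l + 8)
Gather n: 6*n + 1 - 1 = 6*n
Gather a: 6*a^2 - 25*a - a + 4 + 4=6*a^2 - 26*a + 8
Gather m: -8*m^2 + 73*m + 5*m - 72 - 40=-8*m^2 + 78*m - 112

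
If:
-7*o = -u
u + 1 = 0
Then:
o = -1/7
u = -1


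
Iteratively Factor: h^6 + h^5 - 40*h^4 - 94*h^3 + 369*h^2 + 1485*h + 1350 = (h + 2)*(h^5 - h^4 - 38*h^3 - 18*h^2 + 405*h + 675) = (h + 2)*(h + 3)*(h^4 - 4*h^3 - 26*h^2 + 60*h + 225) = (h - 5)*(h + 2)*(h + 3)*(h^3 + h^2 - 21*h - 45) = (h - 5)*(h + 2)*(h + 3)^2*(h^2 - 2*h - 15) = (h - 5)^2*(h + 2)*(h + 3)^2*(h + 3)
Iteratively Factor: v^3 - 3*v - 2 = (v + 1)*(v^2 - v - 2) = (v - 2)*(v + 1)*(v + 1)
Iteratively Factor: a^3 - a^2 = (a)*(a^2 - a) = a^2*(a - 1)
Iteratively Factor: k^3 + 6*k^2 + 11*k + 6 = (k + 1)*(k^2 + 5*k + 6) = (k + 1)*(k + 2)*(k + 3)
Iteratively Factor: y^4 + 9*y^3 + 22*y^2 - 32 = (y - 1)*(y^3 + 10*y^2 + 32*y + 32) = (y - 1)*(y + 4)*(y^2 + 6*y + 8) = (y - 1)*(y + 4)^2*(y + 2)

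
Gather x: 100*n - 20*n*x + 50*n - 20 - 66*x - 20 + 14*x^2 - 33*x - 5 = 150*n + 14*x^2 + x*(-20*n - 99) - 45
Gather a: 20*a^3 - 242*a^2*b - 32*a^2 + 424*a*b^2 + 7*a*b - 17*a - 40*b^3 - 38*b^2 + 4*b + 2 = 20*a^3 + a^2*(-242*b - 32) + a*(424*b^2 + 7*b - 17) - 40*b^3 - 38*b^2 + 4*b + 2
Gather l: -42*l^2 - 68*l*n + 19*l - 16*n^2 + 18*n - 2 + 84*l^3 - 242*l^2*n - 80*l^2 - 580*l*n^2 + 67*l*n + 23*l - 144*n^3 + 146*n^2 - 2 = 84*l^3 + l^2*(-242*n - 122) + l*(-580*n^2 - n + 42) - 144*n^3 + 130*n^2 + 18*n - 4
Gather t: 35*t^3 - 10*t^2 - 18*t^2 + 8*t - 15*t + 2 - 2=35*t^3 - 28*t^2 - 7*t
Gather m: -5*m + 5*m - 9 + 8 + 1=0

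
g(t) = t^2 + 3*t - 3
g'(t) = 2*t + 3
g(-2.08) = -4.91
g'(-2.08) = -1.16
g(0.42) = -1.56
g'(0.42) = 3.84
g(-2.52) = -4.21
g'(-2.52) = -2.04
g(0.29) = -2.05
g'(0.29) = 3.58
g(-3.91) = 0.56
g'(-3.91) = -4.82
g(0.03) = -2.91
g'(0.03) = 3.06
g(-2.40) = -4.44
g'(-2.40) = -1.80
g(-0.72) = -4.64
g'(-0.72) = 1.56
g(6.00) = 51.00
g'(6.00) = 15.00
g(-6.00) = 15.00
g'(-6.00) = -9.00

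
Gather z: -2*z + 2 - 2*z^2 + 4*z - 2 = -2*z^2 + 2*z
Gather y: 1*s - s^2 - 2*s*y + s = -s^2 - 2*s*y + 2*s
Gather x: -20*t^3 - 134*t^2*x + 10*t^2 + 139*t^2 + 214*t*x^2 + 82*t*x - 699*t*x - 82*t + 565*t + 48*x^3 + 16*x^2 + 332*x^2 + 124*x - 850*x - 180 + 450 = -20*t^3 + 149*t^2 + 483*t + 48*x^3 + x^2*(214*t + 348) + x*(-134*t^2 - 617*t - 726) + 270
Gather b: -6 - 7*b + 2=-7*b - 4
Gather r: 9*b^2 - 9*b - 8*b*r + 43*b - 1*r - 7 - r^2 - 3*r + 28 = 9*b^2 + 34*b - r^2 + r*(-8*b - 4) + 21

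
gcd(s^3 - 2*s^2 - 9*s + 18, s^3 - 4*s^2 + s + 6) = s^2 - 5*s + 6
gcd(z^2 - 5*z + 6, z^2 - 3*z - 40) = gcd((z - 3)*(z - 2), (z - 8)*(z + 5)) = 1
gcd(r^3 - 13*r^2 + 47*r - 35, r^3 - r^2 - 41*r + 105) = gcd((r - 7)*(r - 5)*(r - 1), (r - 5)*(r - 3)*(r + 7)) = r - 5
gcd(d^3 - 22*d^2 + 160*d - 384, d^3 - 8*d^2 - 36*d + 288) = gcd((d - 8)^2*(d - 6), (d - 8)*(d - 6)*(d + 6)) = d^2 - 14*d + 48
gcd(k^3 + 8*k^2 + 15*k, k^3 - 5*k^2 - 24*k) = k^2 + 3*k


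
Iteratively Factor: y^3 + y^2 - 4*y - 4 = (y + 1)*(y^2 - 4) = (y + 1)*(y + 2)*(y - 2)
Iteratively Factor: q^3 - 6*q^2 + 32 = (q - 4)*(q^2 - 2*q - 8) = (q - 4)^2*(q + 2)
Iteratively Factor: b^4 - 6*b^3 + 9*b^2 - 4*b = (b - 1)*(b^3 - 5*b^2 + 4*b) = (b - 4)*(b - 1)*(b^2 - b) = b*(b - 4)*(b - 1)*(b - 1)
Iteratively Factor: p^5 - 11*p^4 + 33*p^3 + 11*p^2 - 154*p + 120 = (p - 4)*(p^4 - 7*p^3 + 5*p^2 + 31*p - 30) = (p - 4)*(p - 3)*(p^3 - 4*p^2 - 7*p + 10) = (p - 4)*(p - 3)*(p + 2)*(p^2 - 6*p + 5) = (p - 5)*(p - 4)*(p - 3)*(p + 2)*(p - 1)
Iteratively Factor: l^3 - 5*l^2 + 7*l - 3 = (l - 3)*(l^2 - 2*l + 1) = (l - 3)*(l - 1)*(l - 1)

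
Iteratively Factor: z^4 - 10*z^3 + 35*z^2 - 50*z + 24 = (z - 1)*(z^3 - 9*z^2 + 26*z - 24) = (z - 2)*(z - 1)*(z^2 - 7*z + 12) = (z - 4)*(z - 2)*(z - 1)*(z - 3)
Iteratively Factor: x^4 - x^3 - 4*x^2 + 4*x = (x)*(x^3 - x^2 - 4*x + 4) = x*(x + 2)*(x^2 - 3*x + 2) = x*(x - 1)*(x + 2)*(x - 2)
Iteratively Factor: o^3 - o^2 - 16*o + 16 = (o + 4)*(o^2 - 5*o + 4) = (o - 4)*(o + 4)*(o - 1)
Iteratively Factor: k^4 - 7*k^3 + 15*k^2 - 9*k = (k - 3)*(k^3 - 4*k^2 + 3*k) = (k - 3)*(k - 1)*(k^2 - 3*k) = (k - 3)^2*(k - 1)*(k)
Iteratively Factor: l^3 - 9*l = (l - 3)*(l^2 + 3*l) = l*(l - 3)*(l + 3)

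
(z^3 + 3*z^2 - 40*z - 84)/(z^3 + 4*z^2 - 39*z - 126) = (z + 2)/(z + 3)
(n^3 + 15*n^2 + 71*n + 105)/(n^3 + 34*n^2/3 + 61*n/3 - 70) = 3*(n^2 + 8*n + 15)/(3*n^2 + 13*n - 30)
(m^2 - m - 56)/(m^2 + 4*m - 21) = (m - 8)/(m - 3)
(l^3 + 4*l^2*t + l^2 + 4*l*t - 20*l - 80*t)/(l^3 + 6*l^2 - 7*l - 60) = (l^2 + 4*l*t - 4*l - 16*t)/(l^2 + l - 12)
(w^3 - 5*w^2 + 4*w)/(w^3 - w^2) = (w - 4)/w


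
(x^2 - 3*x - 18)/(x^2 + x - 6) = (x - 6)/(x - 2)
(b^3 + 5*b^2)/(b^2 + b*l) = b*(b + 5)/(b + l)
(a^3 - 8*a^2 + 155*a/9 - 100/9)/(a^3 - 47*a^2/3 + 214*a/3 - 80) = (3*a^2 - 19*a + 20)/(3*(a^2 - 14*a + 48))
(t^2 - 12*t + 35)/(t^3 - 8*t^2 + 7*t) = (t - 5)/(t*(t - 1))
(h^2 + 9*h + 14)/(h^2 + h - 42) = (h + 2)/(h - 6)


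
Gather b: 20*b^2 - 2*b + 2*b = 20*b^2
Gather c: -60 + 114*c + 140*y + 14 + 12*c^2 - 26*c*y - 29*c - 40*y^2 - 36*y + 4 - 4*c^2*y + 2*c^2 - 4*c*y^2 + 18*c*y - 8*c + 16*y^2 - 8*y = c^2*(14 - 4*y) + c*(-4*y^2 - 8*y + 77) - 24*y^2 + 96*y - 42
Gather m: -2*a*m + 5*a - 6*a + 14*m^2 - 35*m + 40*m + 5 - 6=-a + 14*m^2 + m*(5 - 2*a) - 1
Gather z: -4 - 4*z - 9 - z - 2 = -5*z - 15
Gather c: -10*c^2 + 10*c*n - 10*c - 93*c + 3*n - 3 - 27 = -10*c^2 + c*(10*n - 103) + 3*n - 30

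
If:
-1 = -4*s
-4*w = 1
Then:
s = 1/4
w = -1/4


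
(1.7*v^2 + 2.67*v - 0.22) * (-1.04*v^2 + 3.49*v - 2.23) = -1.768*v^4 + 3.1562*v^3 + 5.7561*v^2 - 6.7219*v + 0.4906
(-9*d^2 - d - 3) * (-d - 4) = 9*d^3 + 37*d^2 + 7*d + 12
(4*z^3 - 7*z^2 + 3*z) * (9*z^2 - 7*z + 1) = 36*z^5 - 91*z^4 + 80*z^3 - 28*z^2 + 3*z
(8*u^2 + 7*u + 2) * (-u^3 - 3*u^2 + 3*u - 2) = -8*u^5 - 31*u^4 + u^3 - u^2 - 8*u - 4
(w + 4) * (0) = 0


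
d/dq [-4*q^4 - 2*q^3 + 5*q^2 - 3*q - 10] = -16*q^3 - 6*q^2 + 10*q - 3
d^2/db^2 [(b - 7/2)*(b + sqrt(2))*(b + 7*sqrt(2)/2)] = 6*b - 7 + 9*sqrt(2)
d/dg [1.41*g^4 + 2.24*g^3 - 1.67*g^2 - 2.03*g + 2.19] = 5.64*g^3 + 6.72*g^2 - 3.34*g - 2.03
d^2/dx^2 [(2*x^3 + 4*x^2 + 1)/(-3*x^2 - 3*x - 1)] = 2*(24*x^3 - 9*x^2 - 33*x - 10)/(27*x^6 + 81*x^5 + 108*x^4 + 81*x^3 + 36*x^2 + 9*x + 1)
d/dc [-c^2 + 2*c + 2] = 2 - 2*c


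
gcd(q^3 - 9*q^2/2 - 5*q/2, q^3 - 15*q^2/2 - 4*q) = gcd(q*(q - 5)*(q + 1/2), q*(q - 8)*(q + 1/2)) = q^2 + q/2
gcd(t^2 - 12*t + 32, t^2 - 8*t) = t - 8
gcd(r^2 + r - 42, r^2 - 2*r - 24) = r - 6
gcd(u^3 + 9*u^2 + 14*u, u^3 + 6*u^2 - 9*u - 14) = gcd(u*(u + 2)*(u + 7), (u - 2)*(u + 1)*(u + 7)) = u + 7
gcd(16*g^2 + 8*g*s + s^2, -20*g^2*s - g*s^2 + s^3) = 4*g + s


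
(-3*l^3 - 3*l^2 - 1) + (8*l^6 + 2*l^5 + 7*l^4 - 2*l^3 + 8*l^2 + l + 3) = 8*l^6 + 2*l^5 + 7*l^4 - 5*l^3 + 5*l^2 + l + 2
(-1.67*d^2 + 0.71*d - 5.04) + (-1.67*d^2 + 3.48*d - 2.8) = -3.34*d^2 + 4.19*d - 7.84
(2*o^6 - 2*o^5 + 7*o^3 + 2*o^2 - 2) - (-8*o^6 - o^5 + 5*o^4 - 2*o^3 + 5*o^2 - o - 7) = 10*o^6 - o^5 - 5*o^4 + 9*o^3 - 3*o^2 + o + 5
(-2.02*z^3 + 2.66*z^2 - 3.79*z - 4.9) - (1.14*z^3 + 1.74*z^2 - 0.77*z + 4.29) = -3.16*z^3 + 0.92*z^2 - 3.02*z - 9.19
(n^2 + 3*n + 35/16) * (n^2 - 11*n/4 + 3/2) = n^4 + n^3/4 - 73*n^2/16 - 97*n/64 + 105/32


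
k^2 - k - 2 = (k - 2)*(k + 1)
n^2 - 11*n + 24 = (n - 8)*(n - 3)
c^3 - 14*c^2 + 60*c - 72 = (c - 6)^2*(c - 2)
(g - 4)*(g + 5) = g^2 + g - 20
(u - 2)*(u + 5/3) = u^2 - u/3 - 10/3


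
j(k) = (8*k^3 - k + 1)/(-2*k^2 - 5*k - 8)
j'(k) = (4*k + 5)*(8*k^3 - k + 1)/(-2*k^2 - 5*k - 8)^2 + (24*k^2 - 1)/(-2*k^2 - 5*k - 8)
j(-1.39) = 3.89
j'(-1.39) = -8.79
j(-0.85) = 0.59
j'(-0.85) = -3.33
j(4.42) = -9.94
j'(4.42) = -3.51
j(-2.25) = 12.78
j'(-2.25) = -10.09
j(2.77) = -4.52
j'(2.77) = -2.97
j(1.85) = -2.07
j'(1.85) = -2.30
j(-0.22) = -0.16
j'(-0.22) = 0.07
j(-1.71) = 7.04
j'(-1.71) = -10.61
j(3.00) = -5.22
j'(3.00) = -3.08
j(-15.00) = 70.45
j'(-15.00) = -3.98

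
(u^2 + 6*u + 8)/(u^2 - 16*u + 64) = (u^2 + 6*u + 8)/(u^2 - 16*u + 64)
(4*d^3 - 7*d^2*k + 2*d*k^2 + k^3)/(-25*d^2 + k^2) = (-4*d^3 + 7*d^2*k - 2*d*k^2 - k^3)/(25*d^2 - k^2)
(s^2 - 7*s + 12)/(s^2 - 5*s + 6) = (s - 4)/(s - 2)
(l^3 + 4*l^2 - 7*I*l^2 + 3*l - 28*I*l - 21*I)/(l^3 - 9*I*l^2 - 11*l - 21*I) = (l^2 + 4*l + 3)/(l^2 - 2*I*l + 3)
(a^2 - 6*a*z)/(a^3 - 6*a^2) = (a - 6*z)/(a*(a - 6))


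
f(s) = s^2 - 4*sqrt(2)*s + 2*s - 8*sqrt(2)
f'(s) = 2*s - 4*sqrt(2) + 2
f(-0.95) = -6.94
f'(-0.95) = -5.56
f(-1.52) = -3.44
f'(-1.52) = -6.70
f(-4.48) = 25.14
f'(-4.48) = -12.62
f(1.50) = -14.55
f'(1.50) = -0.66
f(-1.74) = -1.92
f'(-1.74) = -7.14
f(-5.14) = 33.90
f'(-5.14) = -13.94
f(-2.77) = 6.49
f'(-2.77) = -9.20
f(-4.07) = 20.13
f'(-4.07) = -11.80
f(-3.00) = 8.66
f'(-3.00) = -9.66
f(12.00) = 88.80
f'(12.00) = 20.34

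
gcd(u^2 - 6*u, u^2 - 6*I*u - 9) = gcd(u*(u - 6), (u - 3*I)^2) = 1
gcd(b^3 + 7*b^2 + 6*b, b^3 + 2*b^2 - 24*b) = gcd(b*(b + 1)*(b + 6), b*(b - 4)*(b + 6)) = b^2 + 6*b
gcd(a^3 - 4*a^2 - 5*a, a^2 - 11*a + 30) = a - 5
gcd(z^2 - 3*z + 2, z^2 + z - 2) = z - 1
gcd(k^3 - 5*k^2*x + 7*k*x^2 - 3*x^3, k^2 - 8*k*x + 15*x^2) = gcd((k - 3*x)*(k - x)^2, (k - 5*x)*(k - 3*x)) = -k + 3*x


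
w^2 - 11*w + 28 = (w - 7)*(w - 4)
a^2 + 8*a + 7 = (a + 1)*(a + 7)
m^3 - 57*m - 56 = (m - 8)*(m + 1)*(m + 7)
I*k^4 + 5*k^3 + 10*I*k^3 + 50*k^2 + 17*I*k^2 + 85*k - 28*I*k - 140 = (k + 4)*(k + 7)*(k - 5*I)*(I*k - I)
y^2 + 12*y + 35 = (y + 5)*(y + 7)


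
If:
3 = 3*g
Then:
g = 1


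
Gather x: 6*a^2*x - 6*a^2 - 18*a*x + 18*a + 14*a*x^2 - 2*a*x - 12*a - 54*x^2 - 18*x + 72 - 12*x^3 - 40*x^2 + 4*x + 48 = -6*a^2 + 6*a - 12*x^3 + x^2*(14*a - 94) + x*(6*a^2 - 20*a - 14) + 120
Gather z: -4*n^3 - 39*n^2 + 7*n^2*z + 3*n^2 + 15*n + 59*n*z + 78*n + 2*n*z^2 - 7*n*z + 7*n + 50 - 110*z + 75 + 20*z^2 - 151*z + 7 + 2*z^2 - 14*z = -4*n^3 - 36*n^2 + 100*n + z^2*(2*n + 22) + z*(7*n^2 + 52*n - 275) + 132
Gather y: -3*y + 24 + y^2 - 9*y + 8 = y^2 - 12*y + 32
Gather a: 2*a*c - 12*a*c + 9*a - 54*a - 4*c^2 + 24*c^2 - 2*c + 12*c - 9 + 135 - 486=a*(-10*c - 45) + 20*c^2 + 10*c - 360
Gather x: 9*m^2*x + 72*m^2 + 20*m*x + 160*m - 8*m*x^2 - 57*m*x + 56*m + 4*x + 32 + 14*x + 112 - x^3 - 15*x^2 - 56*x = 72*m^2 + 216*m - x^3 + x^2*(-8*m - 15) + x*(9*m^2 - 37*m - 38) + 144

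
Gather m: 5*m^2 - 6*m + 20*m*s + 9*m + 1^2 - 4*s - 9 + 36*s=5*m^2 + m*(20*s + 3) + 32*s - 8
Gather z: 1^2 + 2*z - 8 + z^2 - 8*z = z^2 - 6*z - 7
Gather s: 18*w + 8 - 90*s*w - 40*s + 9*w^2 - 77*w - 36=s*(-90*w - 40) + 9*w^2 - 59*w - 28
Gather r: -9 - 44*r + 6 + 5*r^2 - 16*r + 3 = 5*r^2 - 60*r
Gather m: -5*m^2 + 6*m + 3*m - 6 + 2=-5*m^2 + 9*m - 4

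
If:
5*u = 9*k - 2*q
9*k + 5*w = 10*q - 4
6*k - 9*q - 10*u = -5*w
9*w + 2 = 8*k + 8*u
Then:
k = -294/1261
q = -226/1261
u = -2194/6305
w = -4658/6305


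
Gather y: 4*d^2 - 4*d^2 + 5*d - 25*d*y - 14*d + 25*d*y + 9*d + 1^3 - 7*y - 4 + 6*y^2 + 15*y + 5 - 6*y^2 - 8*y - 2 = 0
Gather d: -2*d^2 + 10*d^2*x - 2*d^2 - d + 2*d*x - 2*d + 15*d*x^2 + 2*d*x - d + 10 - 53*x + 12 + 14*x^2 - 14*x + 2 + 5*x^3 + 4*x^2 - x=d^2*(10*x - 4) + d*(15*x^2 + 4*x - 4) + 5*x^3 + 18*x^2 - 68*x + 24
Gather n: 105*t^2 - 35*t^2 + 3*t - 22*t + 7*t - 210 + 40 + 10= 70*t^2 - 12*t - 160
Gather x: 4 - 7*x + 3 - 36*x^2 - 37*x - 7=-36*x^2 - 44*x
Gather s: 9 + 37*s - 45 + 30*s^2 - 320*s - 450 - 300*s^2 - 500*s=-270*s^2 - 783*s - 486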